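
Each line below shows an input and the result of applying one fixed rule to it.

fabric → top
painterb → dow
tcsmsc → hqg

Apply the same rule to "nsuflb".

bgi

What's happening: shift every letter 12 places backward in the alphabet (wrapping around), then keep only the first 3 characters.
Starting from "nsuflb": after the first operation, "bgitzp"; after the second, "bgi".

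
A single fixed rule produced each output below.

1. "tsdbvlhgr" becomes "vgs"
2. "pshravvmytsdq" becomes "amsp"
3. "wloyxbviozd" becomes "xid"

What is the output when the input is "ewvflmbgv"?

In each case the input is transformed by: move the first 2 characters to the end (rotate left by 2), then keep one character in every 3, starting at position 3 (positions 3rd, 6th, 9th, ...).
Working it through for "ewvflmbgv": intermediate "vflmbgvew", final "lgw".

lgw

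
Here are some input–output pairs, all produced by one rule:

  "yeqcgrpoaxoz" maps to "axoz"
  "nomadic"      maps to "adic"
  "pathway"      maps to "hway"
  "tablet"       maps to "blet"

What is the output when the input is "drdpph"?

dpph

In each case the input is transformed by: keep only the last 4 characters.
Doing the same to "drdpph": "dpph".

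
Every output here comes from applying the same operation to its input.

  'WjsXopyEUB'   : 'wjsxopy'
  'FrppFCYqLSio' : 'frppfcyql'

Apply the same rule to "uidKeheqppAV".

uidkeheqp

The rule is to delete the last 3 characters, then convert every letter to lowercase.
Working it through for "uidKeheqppAV": intermediate "uidKeheqp", final "uidkeheqp".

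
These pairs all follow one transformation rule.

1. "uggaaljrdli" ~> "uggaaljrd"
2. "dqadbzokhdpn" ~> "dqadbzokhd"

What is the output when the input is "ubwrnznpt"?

ubwrnzn

The rule is to delete the last 2 characters.
"ubwrnznpt" → "ubwrnzn".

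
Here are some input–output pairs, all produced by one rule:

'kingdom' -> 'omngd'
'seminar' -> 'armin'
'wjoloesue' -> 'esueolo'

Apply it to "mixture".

The transformation: delete the first 2 characters, then move the first 3 characters to the end (rotate left by 3).
Applying both steps to "mixture": "xture", then "rextu".

rextu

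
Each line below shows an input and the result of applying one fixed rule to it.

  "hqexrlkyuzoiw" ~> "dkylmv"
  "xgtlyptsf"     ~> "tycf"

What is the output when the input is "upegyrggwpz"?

ctetc

The pattern: keep every other character starting from the second (positions 2nd, 4th, 6th, ...), then shift every letter 13 places forward in the alphabet (wrapping around) — i.e. ROT13.
So "upegyrggwpz" becomes "ctetc".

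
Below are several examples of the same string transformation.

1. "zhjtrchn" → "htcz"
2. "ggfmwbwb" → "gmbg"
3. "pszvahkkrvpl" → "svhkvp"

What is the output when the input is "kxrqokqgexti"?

xqkgxk

The transformation: swap the first and last characters, then keep every other character starting from the second (positions 2nd, 4th, 6th, ...).
Starting from "kxrqokqgexti": after the first operation, "ixrqokqgextk"; after the second, "xqkgxk".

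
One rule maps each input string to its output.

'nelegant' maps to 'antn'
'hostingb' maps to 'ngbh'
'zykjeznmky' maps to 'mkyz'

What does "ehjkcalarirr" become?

irre

What's happening: move the last 3 characters to the front (rotate right by 3), then keep only the first 4 characters.
On "ehjkcalarirr": the first step gives "irrehjkcalar", and the second then gives "irre".
(Check on "nelegant": → "antneleg" → "antn" ✓)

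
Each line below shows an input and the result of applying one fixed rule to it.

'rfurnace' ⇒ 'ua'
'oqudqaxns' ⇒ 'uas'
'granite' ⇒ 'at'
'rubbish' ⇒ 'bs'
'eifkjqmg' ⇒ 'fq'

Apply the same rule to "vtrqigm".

rg

The pattern: keep one character in every 3, starting at position 3 (positions 3rd, 6th, 9th, ...).
On "vtrqigm" that produces "rg".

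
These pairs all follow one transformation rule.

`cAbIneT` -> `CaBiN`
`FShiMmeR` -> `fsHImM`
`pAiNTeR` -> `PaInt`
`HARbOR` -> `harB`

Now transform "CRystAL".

crYST

Rule — flip the case of every letter, then delete the last 2 characters.
On "CRystAL": the first step gives "crYSTal", and the second then gives "crYST".
(Check on "pAiNTeR": → "PaIntEr" → "PaInt" ✓)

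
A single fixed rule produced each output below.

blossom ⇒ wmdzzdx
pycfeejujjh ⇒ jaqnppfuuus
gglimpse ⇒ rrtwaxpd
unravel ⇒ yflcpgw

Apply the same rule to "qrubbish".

cbmftmsd

Rule — swap each adjacent pair of characters (1↔2, 3↔4, ...), then shift every letter 11 places forward in the alphabet (wrapping around).
Applying both steps to "qrubbish": "rqbuibhs", then "cbmftmsd".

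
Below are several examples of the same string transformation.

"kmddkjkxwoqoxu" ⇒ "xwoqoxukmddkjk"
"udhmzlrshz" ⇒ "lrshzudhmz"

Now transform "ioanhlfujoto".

The rule is to swap the front and back halves of the string.
For "ioanhlfujoto" the result is "fujotoioanhl".

fujotoioanhl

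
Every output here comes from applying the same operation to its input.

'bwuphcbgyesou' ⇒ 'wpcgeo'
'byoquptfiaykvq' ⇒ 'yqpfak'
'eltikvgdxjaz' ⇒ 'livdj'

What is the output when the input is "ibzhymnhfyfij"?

bhmhyi

Rule — delete the last character, then keep every other character starting from the second (positions 2nd, 4th, 6th, ...).
Applying both steps to "ibzhymnhfyfij": "ibzhymnhfyfi", then "bhmhyi".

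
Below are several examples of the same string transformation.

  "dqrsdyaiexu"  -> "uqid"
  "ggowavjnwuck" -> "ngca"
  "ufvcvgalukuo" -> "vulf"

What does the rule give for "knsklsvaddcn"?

nlca

In each case the input is transformed by: keep one character in every 3, starting at position 2 (positions 2nd, 5th, 8th, ...), then sort the characters into reverse alphabetical order.
"knsklsvaddcn" → "nlac" → "nlca".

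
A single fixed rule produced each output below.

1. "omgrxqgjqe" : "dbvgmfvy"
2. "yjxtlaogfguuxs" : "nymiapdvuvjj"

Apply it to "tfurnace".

The transformation: shift every letter 11 places backward in the alphabet (wrapping around), then delete the last 2 characters.
On "tfurnace": the first step gives "iujgcprt", and the second then gives "iujgcp".

iujgcp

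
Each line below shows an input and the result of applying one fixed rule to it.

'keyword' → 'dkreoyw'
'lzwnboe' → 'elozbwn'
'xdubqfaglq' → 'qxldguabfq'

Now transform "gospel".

Rule — reverse the string, then take characters alternately from the front and the back (1st, last, 2nd, 2nd-last, ...).
Applying both steps to "gospel": "lepsog", then "lgeops".

lgeops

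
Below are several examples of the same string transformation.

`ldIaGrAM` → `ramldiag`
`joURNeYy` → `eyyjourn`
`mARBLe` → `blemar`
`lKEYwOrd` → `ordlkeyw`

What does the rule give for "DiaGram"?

ramdiag

Each output is the input with this applied: move the last 3 characters to the front (rotate right by 3), then convert every letter to lowercase.
For "DiaGram", step one produces "ramDiaG"; step two turns that into "ramdiag".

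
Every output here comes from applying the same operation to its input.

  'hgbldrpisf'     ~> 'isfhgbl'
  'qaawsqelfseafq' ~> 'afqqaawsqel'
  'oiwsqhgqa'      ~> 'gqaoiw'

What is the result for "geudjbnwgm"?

What's happening: move the last 3 characters to the front (rotate right by 3), then delete the last 3 characters.
Applying both steps to "geudjbnwgm": "wgmgeudjbn", then "wgmgeud".

wgmgeud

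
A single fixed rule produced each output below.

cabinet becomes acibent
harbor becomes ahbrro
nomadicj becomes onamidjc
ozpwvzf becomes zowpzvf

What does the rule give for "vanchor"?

avcnohr

Looking at the pairs, the operation is to swap each adjacent pair of characters (1↔2, 3↔4, ...).
So "vanchor" becomes "avcnohr".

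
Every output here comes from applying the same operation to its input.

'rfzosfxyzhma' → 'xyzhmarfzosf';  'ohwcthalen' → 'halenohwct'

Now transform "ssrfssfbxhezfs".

The rule is to swap the front and back halves of the string.
Applying that to "ssrfssfbxhezfs" gives "bxhezfsssrfssf".

bxhezfsssrfssf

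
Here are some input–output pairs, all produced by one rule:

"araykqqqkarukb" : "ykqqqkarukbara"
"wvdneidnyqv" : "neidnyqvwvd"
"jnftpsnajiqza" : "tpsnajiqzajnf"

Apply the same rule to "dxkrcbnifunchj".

rcbnifunchjdxk

Looking at the pairs, the operation is to move the first 3 characters to the end (rotate left by 3).
Applying that to "dxkrcbnifunchj" gives "rcbnifunchjdxk".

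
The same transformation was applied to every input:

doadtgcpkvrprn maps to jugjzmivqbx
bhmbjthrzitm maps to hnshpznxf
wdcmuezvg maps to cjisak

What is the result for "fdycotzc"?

What's happening: delete the last 3 characters, then shift every letter 6 places forward in the alphabet (wrapping around).
On "fdycotzc": the first step gives "fdyco", and the second then gives "ljeiu".

ljeiu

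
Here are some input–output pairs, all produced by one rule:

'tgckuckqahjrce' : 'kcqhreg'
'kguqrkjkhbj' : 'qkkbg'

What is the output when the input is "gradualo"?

Rule — keep every other character starting from the second (positions 2nd, 4th, 6th, ...), then move the first character to the end.
Working it through for "gradualo": intermediate "rdao", final "daor".

daor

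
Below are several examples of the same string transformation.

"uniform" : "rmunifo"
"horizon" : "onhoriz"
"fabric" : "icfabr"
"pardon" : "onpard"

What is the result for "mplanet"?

In each case the input is transformed by: move the last 2 characters to the front (rotate right by 2).
So "mplanet" becomes "etmplan".

etmplan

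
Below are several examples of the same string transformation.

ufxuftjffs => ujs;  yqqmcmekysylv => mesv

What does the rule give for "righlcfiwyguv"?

What's happening: delete the first 3 characters, then keep one character in every 3, starting at position 1 (positions 1st, 4th, 7th, ...).
So "righlcfiwyguv" becomes "hfyv".

hfyv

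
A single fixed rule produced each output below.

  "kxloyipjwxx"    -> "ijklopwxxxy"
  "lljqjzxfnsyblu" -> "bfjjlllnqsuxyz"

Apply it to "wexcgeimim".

ceegiimmwx

The pattern: sort the characters into alphabetical order.
"wexcgeimim" → "ceegiimmwx".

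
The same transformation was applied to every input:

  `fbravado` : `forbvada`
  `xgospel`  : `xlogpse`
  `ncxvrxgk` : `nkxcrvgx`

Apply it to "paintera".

Looking at the pairs, the operation is to move the last character to the front, then swap each adjacent pair of characters (1↔2, 3↔4, ...).
"paintera" → "apainter" → "paiatnre".
(Check on "xgospel": → "lxgospe" → "xlogpse" ✓)

paiatnre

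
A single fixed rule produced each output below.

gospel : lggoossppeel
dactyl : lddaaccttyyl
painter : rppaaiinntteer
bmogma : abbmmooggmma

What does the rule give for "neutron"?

nnneeuuttrroon

Rule — double every character, then move the last character to the front.
"neutron" → "nneeuuttrroonn" → "nnneeuuttrroon".
(Check on "dactyl": → "ddaaccttyyll" → "lddaaccttyyl" ✓)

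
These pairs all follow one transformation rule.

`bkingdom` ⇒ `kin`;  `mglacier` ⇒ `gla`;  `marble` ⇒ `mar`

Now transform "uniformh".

What's happening: swap the front and back halves of the string, then keep only the last 3 characters.
Working it through for "uniformh": intermediate "ormhunif", final "nif".

nif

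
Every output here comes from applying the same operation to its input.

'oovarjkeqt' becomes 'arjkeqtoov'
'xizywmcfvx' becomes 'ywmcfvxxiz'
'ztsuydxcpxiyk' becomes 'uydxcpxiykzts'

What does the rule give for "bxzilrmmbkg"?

ilrmmbkgbxz

Each output is the input with this applied: move the first 3 characters to the end (rotate left by 3).
On "bxzilrmmbkg" that produces "ilrmmbkgbxz".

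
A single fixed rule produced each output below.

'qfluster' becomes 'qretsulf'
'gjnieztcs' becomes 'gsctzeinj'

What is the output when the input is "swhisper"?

The transformation: reverse the string, then move the last character to the front.
Starting from "swhisper": after the first operation, "repsihws"; after the second, "srepsihw".
(Check on "gjnieztcs": → "sctzeinjg" → "gsctzeinj" ✓)

srepsihw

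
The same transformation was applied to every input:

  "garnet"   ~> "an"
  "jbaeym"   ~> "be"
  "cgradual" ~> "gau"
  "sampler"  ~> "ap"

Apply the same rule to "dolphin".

Each output is the input with this applied: keep every other character starting from the second (positions 2nd, 4th, 6th, ...), then delete the last character.
Applying both steps to "dolphin": "opi", then "op".

op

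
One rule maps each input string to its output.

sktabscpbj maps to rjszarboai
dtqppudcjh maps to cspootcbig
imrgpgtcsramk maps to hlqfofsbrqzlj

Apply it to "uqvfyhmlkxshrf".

tpuexglkjwrgqe

The transformation: shift every letter 1 place backward in the alphabet (wrapping around).
For "uqvfyhmlkxshrf" the result is "tpuexglkjwrgqe".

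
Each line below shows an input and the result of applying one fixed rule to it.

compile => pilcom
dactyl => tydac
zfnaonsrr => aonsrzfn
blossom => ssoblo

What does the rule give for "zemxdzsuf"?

xdzsuzem

In each case the input is transformed by: delete the last character, then move the first 3 characters to the end (rotate left by 3).
Starting from "zemxdzsuf": after the first operation, "zemxdzsu"; after the second, "xdzsuzem".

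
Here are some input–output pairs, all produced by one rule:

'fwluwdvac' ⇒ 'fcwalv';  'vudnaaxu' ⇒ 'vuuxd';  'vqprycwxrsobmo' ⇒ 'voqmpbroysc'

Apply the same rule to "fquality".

In each case the input is transformed by: take characters alternately from the front and the back (1st, last, 2nd, 2nd-last, ...), then delete the last 3 characters.
On "fquality": the first step gives "fyqtuial", and the second then gives "fyqtu".
(Check on "fwluwdvac": → "fcwalvudw" → "fcwalv" ✓)

fyqtu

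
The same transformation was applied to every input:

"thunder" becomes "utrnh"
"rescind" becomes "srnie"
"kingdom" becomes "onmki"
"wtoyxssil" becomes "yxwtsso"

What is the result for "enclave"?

In each case the input is transformed by: sort the characters into reverse alphabetical order, then delete the last 2 characters.
Applying both steps to "enclave": "vnleeca", then "vnlee".

vnlee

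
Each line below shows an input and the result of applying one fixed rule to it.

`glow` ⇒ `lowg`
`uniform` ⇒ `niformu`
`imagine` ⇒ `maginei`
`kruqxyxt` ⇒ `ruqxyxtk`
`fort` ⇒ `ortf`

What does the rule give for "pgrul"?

grulp

The transformation: move the first character to the end.
Doing the same to "pgrul": "grulp".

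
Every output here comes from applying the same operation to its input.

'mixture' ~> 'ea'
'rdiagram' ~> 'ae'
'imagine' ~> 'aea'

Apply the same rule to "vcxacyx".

The pattern: shift every letter 8 places backward in the alphabet (wrapping around), then keep only the vowels.
Applying that to "vcxacyx" gives "uu".

uu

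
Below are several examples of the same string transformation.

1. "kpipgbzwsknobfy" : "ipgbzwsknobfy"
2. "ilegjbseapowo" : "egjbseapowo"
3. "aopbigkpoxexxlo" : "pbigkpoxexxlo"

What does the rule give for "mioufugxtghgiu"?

In each case the input is transformed by: delete the first 2 characters.
For "mioufugxtghgiu" the result is "oufugxtghgiu".

oufugxtghgiu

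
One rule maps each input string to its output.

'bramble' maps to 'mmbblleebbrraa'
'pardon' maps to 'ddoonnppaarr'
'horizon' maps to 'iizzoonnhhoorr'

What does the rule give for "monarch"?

What's happening: move the first 3 characters to the end (rotate left by 3), then double every character.
Applying that to "monarch" gives "aarrcchhmmoonn".
(Check on "bramble": → "mblebra" → "mmbblleebbrraa" ✓)

aarrcchhmmoonn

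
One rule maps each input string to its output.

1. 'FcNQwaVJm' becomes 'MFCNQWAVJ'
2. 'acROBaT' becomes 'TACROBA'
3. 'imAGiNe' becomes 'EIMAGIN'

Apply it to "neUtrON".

NNEUTRO

Each output is the input with this applied: move the last character to the front, then convert every letter to uppercase.
Doing the same to "neUtrON": "NNEUTRO".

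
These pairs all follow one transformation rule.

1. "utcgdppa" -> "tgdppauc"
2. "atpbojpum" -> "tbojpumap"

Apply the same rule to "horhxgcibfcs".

The pattern: move the first 2 characters to the end (rotate left by 2), then swap the first and last characters.
Starting from "horhxgcibfcs": after the first operation, "rhxgcibfcsho"; after the second, "ohxgcibfcshr".

ohxgcibfcshr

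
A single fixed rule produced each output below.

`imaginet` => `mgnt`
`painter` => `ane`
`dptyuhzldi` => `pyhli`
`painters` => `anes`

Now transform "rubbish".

ubs

Looking at the pairs, the operation is to keep every other character starting from the second (positions 2nd, 4th, 6th, ...).
"rubbish" → "ubs".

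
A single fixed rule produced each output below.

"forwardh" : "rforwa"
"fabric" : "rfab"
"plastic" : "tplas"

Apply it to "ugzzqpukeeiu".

eugzzqpuke

The rule is to delete the last 2 characters, then move the last character to the front.
Working it through for "ugzzqpukeeiu": intermediate "ugzzqpukee", final "eugzzqpuke".
(Check on "plastic": → "plast" → "tplas" ✓)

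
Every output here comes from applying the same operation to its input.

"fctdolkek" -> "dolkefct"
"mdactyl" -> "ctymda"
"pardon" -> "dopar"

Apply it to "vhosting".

stinvho

Rule — delete the last character, then move the first 3 characters to the end (rotate left by 3).
Starting from "vhosting": after the first operation, "vhostin"; after the second, "stinvho".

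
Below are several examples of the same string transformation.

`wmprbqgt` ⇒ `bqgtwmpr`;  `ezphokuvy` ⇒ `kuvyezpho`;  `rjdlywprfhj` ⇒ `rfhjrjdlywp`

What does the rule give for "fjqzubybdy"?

The rule is to move the last character to the front, then move the last 3 characters to the front (rotate right by 3).
Doing the same to "fjqzubybdy": "ybdyfjqzub".
(Check on "ezphokuvy": → "yezphokuv" → "kuvyezpho" ✓)

ybdyfjqzub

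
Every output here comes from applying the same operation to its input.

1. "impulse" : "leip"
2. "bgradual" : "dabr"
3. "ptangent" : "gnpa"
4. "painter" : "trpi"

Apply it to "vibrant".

Rule — keep every other character starting from the first (positions 1st, 3rd, 5th, ...), then move the last 2 characters to the front (rotate right by 2).
"vibrant" → "vbat" → "atvb".

atvb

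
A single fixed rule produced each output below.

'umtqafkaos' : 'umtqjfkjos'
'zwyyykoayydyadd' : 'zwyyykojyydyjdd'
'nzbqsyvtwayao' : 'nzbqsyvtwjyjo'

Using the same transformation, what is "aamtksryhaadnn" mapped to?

The transformation: replace every "a" with "j".
Applying that to "aamtksryhaadnn" gives "jjmtksryhjjdnn".

jjmtksryhjjdnn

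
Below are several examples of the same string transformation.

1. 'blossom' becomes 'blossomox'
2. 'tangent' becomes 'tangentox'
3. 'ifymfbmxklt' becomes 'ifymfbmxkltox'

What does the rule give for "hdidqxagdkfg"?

In each case the input is transformed by: append "ox".
Applying that to "hdidqxagdkfg" gives "hdidqxagdkfgox".

hdidqxagdkfgox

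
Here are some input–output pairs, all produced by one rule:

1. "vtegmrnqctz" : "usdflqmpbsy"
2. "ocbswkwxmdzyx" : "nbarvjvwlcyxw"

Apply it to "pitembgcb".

ohsdlafba

The transformation: shift every letter 1 place backward in the alphabet (wrapping around).
On "pitembgcb" that produces "ohsdlafba".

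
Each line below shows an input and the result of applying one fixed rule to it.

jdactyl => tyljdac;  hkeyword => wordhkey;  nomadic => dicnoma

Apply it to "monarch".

rchmona

In each case the input is transformed by: move the first character to the end, then move the first 3 characters to the end (rotate left by 3).
Starting from "monarch": after the first operation, "onarchm"; after the second, "rchmona".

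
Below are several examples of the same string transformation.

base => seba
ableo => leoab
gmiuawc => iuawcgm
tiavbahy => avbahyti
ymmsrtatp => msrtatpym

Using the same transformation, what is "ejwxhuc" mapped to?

wxhucej

Looking at the pairs, the operation is to move the first 2 characters to the end (rotate left by 2).
So "ejwxhuc" becomes "wxhucej".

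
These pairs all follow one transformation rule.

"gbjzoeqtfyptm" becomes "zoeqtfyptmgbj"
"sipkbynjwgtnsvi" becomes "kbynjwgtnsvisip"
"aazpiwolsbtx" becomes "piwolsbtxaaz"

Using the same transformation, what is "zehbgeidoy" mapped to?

The pattern: move the first 3 characters to the end (rotate left by 3).
Applying that to "zehbgeidoy" gives "bgeidoyzeh".

bgeidoyzeh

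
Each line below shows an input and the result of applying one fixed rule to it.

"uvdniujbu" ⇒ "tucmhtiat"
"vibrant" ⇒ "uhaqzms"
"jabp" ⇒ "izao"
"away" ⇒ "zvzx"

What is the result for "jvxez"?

Each output is the input with this applied: shift every letter 1 place backward in the alphabet (wrapping around).
Applying that to "jvxez" gives "iuwdy".

iuwdy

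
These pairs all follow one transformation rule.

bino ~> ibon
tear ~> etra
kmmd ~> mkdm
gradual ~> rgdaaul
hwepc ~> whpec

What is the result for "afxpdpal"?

Rule — swap each adjacent pair of characters (1↔2, 3↔4, ...).
"afxpdpal" → "fapxpdla".

fapxpdla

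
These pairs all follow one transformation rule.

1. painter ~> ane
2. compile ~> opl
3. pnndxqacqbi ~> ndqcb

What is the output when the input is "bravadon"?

What's happening: keep every other character starting from the second (positions 2nd, 4th, 6th, ...).
"bravadon" → "rvdn".

rvdn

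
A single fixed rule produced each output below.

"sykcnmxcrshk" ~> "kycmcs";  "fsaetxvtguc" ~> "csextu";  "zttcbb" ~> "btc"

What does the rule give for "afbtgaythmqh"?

The rule is to move the last character to the front, then keep every other character starting from the first (positions 1st, 3rd, 5th, ...).
For "afbtgaythmqh", step one produces "hafbtgaythmq"; step two turns that into "hftatm".

hftatm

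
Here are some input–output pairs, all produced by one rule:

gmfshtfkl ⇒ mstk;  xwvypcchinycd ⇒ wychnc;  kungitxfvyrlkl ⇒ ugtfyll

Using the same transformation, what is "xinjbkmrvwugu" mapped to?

ijkrwg

Each output is the input with this applied: keep every other character starting from the second (positions 2nd, 4th, 6th, ...).
On "xinjbkmrvwugu" that produces "ijkrwg".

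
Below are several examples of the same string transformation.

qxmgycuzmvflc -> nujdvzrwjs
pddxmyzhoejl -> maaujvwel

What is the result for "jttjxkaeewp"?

The pattern: delete the last 3 characters, then shift every letter 3 places backward in the alphabet (wrapping around).
For "jttjxkaeewp" the result is "gqqguhxb".

gqqguhxb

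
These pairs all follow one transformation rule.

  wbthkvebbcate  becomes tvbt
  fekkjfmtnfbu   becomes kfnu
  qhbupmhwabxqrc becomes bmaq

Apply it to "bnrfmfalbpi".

rfb

In each case the input is transformed by: keep one character in every 3, starting at position 3 (positions 3rd, 6th, 9th, ...).
Doing the same to "bnrfmfalbpi": "rfb".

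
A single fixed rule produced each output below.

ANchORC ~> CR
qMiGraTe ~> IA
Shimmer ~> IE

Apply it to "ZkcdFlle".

Rule — keep one character in every 3, starting at position 3 (positions 3rd, 6th, 9th, ...), then convert every letter to uppercase.
For "ZkcdFlle", step one produces "cl"; step two turns that into "CL".

CL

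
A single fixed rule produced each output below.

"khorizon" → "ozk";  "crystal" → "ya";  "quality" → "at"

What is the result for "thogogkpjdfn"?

ogjn

What's happening: move the first character to the end, then keep one character in every 3, starting at position 2 (positions 2nd, 5th, 8th, ...).
Applying that to "thogogkpjdfn" gives "ogjn".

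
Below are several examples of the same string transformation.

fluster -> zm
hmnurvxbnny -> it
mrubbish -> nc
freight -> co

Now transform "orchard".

The pattern: shift every letter 5 places backward in the alphabet (wrapping around), then keep only the last 2 characters.
For "orchard", step one produces "jmxcvmy"; step two turns that into "my".
(Check on "fluster": → "agpnozm" → "zm" ✓)

my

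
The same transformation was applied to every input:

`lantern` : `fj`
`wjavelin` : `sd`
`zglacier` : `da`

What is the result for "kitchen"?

In each case the input is transformed by: keep one character in every 3, starting at position 3 (positions 3rd, 6th, 9th, ...), then shift every letter 8 places backward in the alphabet (wrapping around).
"kitchen" → "te" → "lw".

lw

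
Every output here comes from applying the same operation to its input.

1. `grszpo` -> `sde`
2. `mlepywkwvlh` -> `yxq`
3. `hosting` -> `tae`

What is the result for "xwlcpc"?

jix

In each case the input is transformed by: shift every letter 12 places forward in the alphabet (wrapping around), then keep only the first 3 characters.
Applying both steps to "xwlcpc": "jixobo", then "jix".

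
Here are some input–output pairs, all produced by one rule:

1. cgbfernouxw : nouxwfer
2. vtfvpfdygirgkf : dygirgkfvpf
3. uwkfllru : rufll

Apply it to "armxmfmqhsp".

Looking at the pairs, the operation is to delete the first 3 characters, then move the first 3 characters to the end (rotate left by 3).
Applying both steps to "armxmfmqhsp": "xmfmqhsp", then "mqhspxmf".

mqhspxmf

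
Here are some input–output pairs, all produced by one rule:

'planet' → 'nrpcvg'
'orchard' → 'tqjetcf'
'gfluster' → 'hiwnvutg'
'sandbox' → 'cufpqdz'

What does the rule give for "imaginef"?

okicpkhg

The pattern: swap each adjacent pair of characters (1↔2, 3↔4, ...), then shift every letter 2 places forward in the alphabet (wrapping around).
Applying both steps to "imaginef": "miganife", then "okicpkhg".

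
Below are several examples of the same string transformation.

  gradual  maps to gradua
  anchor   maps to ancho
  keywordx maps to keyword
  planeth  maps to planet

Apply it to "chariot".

In each case the input is transformed by: delete the last character.
Doing the same to "chariot": "chario".

chario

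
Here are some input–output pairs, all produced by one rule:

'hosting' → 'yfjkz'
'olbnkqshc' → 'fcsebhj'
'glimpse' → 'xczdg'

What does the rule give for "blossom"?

Rule — shift every letter 9 places backward in the alphabet (wrapping around), then delete the last 2 characters.
Working it through for "blossom": intermediate "scfjjfd", final "scfjj".

scfjj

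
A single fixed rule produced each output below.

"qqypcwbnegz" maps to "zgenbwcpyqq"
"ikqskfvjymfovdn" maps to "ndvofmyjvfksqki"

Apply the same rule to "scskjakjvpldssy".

Rule — reverse the string.
Doing the same to "scskjakjvpldssy": "yssdlpvjkajkscs".

yssdlpvjkajkscs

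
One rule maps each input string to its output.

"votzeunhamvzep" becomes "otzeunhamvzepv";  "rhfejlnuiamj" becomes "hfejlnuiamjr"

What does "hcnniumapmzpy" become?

The transformation: move the first character to the end.
For "hcnniumapmzpy" the result is "cnniumapmzpyh".

cnniumapmzpyh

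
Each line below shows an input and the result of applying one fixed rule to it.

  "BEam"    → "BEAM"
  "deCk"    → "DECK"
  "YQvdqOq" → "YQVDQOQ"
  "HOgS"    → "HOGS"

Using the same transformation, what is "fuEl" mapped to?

The pattern: convert every letter to uppercase.
On "fuEl" that produces "FUEL".

FUEL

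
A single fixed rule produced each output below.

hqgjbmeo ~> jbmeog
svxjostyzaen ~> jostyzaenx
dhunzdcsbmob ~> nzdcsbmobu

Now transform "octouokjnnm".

Each output is the input with this applied: delete the first 2 characters, then move the first character to the end.
On "octouokjnnm" that produces "ouokjnnmt".

ouokjnnmt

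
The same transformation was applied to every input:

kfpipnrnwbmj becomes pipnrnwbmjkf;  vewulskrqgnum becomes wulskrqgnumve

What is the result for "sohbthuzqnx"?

The rule is to move the first 2 characters to the end (rotate left by 2).
On "sohbthuzqnx" that produces "hbthuzqnxso".

hbthuzqnxso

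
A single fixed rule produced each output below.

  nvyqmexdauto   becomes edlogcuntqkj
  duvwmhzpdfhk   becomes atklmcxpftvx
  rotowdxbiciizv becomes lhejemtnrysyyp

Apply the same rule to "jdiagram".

What's happening: move the last character to the front, then shift every letter 10 places backward in the alphabet (wrapping around).
For "jdiagram", step one produces "mjdiagra"; step two turns that into "cztyqwhq".

cztyqwhq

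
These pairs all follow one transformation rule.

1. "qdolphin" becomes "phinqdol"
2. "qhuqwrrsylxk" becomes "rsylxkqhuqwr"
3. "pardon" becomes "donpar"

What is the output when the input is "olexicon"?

iconolex

The rule is to swap the front and back halves of the string.
"olexicon" → "iconolex".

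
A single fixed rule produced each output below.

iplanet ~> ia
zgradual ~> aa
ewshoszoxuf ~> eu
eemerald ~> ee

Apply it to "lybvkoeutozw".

In each case the input is transformed by: keep one character in every 3, starting at position 1 (positions 1st, 4th, 7th, ...), then keep only the vowels.
For "lybvkoeutozw", step one produces "lveo"; step two turns that into "eo".

eo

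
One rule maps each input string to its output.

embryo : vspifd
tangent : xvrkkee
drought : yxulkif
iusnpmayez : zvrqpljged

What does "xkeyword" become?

vuponifb

What's happening: shift every letter 9 places backward in the alphabet (wrapping around), then sort the characters into reverse alphabetical order.
Applying both steps to "xkeyword": "obvpnfiu", then "vuponifb".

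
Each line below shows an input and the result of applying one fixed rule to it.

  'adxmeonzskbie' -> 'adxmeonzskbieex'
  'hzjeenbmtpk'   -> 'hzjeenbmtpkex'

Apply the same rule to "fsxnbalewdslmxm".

fsxnbalewdslmxmex

What's happening: append "ex".
Doing the same to "fsxnbalewdslmxm": "fsxnbalewdslmxmex".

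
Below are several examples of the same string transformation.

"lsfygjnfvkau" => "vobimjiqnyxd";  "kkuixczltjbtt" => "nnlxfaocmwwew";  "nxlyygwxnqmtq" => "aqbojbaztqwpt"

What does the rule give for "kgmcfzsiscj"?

In each case the input is transformed by: shift every letter 3 places forward in the alphabet (wrapping around), then swap each adjacent pair of characters (1↔2, 3↔4, ...).
Applying both steps to "kgmcfzsiscj": "njpficvlvfm", then "jnfpcilvfvm".

jnfpcilvfvm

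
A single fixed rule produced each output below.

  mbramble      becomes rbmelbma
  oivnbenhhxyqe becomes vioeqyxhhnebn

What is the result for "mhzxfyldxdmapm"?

zhmmpamdxdlyfx

Each output is the input with this applied: move the first 3 characters to the end (rotate left by 3), then reverse the string.
Applying both steps to "mhzxfyldxdmapm": "xfyldxdmapmmhz", then "zhmmpamdxdlyfx".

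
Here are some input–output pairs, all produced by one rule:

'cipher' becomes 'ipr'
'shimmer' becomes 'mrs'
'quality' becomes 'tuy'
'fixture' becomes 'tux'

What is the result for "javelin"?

The pattern: sort the characters into alphabetical order, then keep only the last 3 characters.
On "javelin": the first step gives "aeijlnv", and the second then gives "lnv".
(Check on "cipher": → "cehipr" → "ipr" ✓)

lnv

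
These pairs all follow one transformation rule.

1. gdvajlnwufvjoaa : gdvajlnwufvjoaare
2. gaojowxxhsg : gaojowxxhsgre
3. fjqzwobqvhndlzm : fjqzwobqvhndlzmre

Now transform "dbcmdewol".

The rule is to append "re".
On "dbcmdewol" that produces "dbcmdewolre".

dbcmdewolre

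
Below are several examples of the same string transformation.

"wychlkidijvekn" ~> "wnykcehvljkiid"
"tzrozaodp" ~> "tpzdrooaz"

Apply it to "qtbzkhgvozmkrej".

qjtebrzkkmhzgov

The transformation: take characters alternately from the front and the back (1st, last, 2nd, 2nd-last, ...).
"qtbzkhgvozmkrej" → "qjtebrzkkmhzgov".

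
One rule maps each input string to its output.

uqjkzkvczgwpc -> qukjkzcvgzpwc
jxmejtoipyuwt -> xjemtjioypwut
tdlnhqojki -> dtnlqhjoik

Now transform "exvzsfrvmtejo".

xezvfsvrtmjeo

Each output is the input with this applied: swap each adjacent pair of characters (1↔2, 3↔4, ...).
For "exvzsfrvmtejo" the result is "xezvfsvrtmjeo".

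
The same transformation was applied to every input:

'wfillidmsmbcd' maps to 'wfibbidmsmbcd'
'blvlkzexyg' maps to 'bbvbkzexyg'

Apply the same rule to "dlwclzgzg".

dbwcbzgzg

Looking at the pairs, the operation is to replace every "l" with "b".
Doing the same to "dlwclzgzg": "dbwcbzgzg".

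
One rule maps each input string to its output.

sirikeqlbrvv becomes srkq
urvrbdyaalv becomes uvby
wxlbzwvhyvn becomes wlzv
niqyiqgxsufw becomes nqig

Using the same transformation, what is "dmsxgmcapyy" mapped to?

dsgc

Looking at the pairs, the operation is to keep every other character starting from the first (positions 1st, 3rd, 5th, ...), then keep only the first 4 characters.
Doing the same to "dmsxgmcapyy": "dsgc".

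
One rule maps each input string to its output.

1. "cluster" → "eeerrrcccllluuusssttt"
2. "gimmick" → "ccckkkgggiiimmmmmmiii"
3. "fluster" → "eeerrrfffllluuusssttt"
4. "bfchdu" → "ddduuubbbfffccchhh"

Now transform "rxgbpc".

pppcccrrrxxxgggbbb

The rule is to move the last 2 characters to the front (rotate right by 2), then repeat every character 3 times.
"rxgbpc" → "pcrxgb" → "pppcccrrrxxxgggbbb".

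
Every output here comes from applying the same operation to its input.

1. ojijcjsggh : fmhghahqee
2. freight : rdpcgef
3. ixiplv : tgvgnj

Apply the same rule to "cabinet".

rayzglc

Each output is the input with this applied: shift every letter 2 places backward in the alphabet (wrapping around), then move the last character to the front.
Applying both steps to "cabinet": "ayzglcr", then "rayzglc".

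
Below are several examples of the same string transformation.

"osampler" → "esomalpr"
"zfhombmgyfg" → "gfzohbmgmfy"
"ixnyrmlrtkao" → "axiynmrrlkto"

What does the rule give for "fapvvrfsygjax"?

xafvprvsfgyaj

In each case the input is transformed by: swap each adjacent pair of characters (1↔2, 3↔4, ...), then move the last character to the front.
On "fapvvrfsygjax" that produces "xafvprvsfgyaj".
(Check on "ixnyrmlrtkao": → "xiynmrrlktoa" → "axiynmrrlkto" ✓)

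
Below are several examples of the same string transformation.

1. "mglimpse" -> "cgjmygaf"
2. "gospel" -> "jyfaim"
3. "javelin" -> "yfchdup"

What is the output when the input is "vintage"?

nuaypch

What's happening: shift every letter 6 places backward in the alphabet (wrapping around), then move the first 3 characters to the end (rotate left by 3).
Working it through for "vintage": intermediate "pchnuay", final "nuaypch".
(Check on "mglimpse": → "gafcgjmy" → "cgjmygaf" ✓)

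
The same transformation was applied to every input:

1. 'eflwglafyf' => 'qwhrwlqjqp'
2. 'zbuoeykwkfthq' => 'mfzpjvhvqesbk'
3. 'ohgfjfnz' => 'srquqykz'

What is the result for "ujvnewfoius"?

The pattern: move the first character to the end, then shift every letter 11 places forward in the alphabet (wrapping around).
Applying both steps to "ujvnewfoius": "jvnewfoiusu", then "ugyphqztfdf".

ugyphqztfdf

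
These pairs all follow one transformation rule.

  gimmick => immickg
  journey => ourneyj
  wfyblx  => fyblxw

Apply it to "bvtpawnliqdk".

Rule — move the first character to the end.
Doing the same to "bvtpawnliqdk": "vtpawnliqdkb".

vtpawnliqdkb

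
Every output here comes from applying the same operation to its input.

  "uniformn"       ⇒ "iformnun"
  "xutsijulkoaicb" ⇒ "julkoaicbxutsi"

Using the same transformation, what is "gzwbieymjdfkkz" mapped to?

eymjdfkkzgzwbi

Each output is the input with this applied: swap the front and back halves of the string, then move the last 2 characters to the front (rotate right by 2).
Applying both steps to "gzwbieymjdfkkz": "mjdfkkzgzwbiey", then "eymjdfkkzgzwbi".
(Check on "xutsijulkoaicb": → "lkoaicbxutsiju" → "julkoaicbxutsi" ✓)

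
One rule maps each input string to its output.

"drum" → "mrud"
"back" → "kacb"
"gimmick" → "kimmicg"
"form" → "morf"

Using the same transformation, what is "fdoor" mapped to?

rdoof

What's happening: swap the first and last characters.
For "fdoor" the result is "rdoof".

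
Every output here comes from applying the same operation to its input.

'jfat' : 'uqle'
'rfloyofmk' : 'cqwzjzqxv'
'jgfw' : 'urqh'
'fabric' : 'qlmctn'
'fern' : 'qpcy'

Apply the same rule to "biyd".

Looking at the pairs, the operation is to shift every letter 11 places forward in the alphabet (wrapping around).
On "biyd" that produces "mtjo".

mtjo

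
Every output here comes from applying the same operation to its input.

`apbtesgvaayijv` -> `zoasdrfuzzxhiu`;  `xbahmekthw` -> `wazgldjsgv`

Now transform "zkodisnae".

yjnchrmzd

What's happening: shift every letter 1 place backward in the alphabet (wrapping around).
Applying that to "zkodisnae" gives "yjnchrmzd".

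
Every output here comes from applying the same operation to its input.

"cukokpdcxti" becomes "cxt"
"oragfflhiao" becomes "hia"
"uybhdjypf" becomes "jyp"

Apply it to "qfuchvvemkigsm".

igs

Rule — move the last character to the front, then keep only the last 3 characters.
Applying both steps to "qfuchvvemkigsm": "mqfuchvvemkigs", then "igs".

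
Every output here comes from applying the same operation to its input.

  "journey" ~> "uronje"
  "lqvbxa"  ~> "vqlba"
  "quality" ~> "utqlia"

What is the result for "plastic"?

splica

Rule — sort the characters into reverse alphabetical order, then delete the first character.
Starting from "plastic": after the first operation, "tsplica"; after the second, "splica".
(Check on "lqvbxa": → "xvqlba" → "vqlba" ✓)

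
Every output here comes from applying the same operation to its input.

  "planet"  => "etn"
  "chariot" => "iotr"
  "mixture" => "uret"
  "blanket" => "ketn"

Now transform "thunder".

dern

The transformation: delete the first 3 characters, then move the first character to the end.
For "thunder", step one produces "nder"; step two turns that into "dern".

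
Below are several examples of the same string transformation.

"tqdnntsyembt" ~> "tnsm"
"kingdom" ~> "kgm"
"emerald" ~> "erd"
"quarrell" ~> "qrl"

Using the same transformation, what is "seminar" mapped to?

Looking at the pairs, the operation is to keep one character in every 3, starting at position 1 (positions 1st, 4th, 7th, ...).
For "seminar" the result is "sir".

sir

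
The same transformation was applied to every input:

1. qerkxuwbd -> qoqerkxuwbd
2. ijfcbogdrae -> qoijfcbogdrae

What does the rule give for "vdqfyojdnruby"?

qovdqfyojdnruby

The pattern: prepend "qo".
Applying that to "vdqfyojdnruby" gives "qovdqfyojdnruby".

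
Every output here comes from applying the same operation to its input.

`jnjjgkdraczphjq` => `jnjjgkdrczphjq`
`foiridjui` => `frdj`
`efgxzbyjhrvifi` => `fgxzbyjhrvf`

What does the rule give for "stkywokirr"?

stkywkrr

Each output is the input with this applied: remove every vowel.
For "stkywokirr" the result is "stkywkrr".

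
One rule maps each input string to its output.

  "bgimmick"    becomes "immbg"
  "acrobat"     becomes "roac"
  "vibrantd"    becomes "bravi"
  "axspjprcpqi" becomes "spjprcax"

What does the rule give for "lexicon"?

xile

Looking at the pairs, the operation is to delete the last 3 characters, then move the first 2 characters to the end (rotate left by 2).
Working it through for "lexicon": intermediate "lexi", final "xile".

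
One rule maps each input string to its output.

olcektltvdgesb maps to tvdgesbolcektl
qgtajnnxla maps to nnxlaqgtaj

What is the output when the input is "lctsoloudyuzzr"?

Each output is the input with this applied: swap the front and back halves of the string.
Applying that to "lctsoloudyuzzr" gives "udyuzzrlctsolo".

udyuzzrlctsolo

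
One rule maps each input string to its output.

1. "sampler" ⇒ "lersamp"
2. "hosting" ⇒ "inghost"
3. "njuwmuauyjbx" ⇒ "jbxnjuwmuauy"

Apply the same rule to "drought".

In each case the input is transformed by: move the last 3 characters to the front (rotate right by 3).
On "drought" that produces "ghtdrou".

ghtdrou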